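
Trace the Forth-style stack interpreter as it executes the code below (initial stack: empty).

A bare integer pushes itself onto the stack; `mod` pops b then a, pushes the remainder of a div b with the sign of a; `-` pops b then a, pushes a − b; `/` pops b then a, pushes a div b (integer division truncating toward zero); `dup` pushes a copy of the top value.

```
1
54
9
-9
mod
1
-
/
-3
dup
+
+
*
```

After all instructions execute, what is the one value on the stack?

1   -> 1
54  -> 1 54
9   -> 1 54 9
-9  -> 1 54 9 -9
mod -> 1 54 0
1   -> 1 54 0 1
-   -> 1 54 -1
/   -> 1 -54
-3  -> 1 -54 -3
dup -> 1 -54 -3 -3
+   -> 1 -54 -6
+   -> 1 -60
*   -> -60

-60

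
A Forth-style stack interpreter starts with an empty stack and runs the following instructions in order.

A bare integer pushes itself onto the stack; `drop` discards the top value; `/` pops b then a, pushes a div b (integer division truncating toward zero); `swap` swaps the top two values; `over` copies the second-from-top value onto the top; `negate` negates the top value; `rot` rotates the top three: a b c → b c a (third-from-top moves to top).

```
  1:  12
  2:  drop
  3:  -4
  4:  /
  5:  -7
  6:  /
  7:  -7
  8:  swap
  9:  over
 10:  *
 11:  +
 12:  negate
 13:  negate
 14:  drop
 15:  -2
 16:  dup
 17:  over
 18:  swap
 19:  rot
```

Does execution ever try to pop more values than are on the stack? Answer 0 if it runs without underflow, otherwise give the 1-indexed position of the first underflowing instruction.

12   : 12
drop : (empty)
-4   : -4
/  — needs 2 operands, stack has 1 → underflow

4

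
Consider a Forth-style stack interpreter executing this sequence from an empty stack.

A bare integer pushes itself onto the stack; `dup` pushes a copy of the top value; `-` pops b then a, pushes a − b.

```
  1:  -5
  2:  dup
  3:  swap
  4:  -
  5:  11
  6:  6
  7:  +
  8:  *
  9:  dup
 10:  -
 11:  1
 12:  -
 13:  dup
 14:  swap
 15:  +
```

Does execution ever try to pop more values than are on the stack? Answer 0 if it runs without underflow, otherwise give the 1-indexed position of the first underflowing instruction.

-5   → -5
dup  → -5 -5
swap → -5 -5
-    → 0
11   → 0 11
6    → 0 11 6
+    → 0 17
*    → 0
dup  → 0 0
-    → 0
1    → 0 1
-    → -1
dup  → -1 -1
swap → -1 -1
+    → -2

0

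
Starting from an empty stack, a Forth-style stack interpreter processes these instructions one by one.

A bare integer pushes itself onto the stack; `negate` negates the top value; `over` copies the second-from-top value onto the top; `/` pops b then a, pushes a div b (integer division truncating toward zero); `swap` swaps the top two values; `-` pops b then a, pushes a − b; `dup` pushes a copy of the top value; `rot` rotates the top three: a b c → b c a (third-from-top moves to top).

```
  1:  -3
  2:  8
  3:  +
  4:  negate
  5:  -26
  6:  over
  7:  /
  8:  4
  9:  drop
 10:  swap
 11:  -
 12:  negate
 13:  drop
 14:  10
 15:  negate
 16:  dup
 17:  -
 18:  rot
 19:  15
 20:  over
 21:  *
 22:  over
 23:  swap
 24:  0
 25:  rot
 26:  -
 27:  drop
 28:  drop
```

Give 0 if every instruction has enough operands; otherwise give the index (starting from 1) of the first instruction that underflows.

18

-3      -3
8       -3 8
+       5
negate  -5
-26     -5 -26
over    -5 -26 -5
/       -5 5
4       -5 5 4
drop    -5 5
swap    5 -5
-       10
negate  -10
drop    (empty)
10      10
negate  -10
dup     -10 -10
-       0
rot  — needs 3 operands, stack has 1 → underflow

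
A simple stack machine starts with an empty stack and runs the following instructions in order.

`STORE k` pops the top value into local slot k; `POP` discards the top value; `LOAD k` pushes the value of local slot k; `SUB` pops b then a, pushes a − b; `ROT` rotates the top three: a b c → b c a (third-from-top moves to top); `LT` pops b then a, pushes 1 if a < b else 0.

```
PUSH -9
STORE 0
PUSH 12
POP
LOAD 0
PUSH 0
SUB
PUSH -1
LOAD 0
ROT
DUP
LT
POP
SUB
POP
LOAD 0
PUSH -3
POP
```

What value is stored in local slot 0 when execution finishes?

PUSH -9  [-9]
STORE 0  []
PUSH 12  [12]
POP      []
LOAD 0   [-9]
PUSH 0   [-9, 0]
SUB      [-9]
PUSH -1  [-9, -1]
LOAD 0   [-9, -1, -9]
ROT      [-1, -9, -9]
DUP      [-1, -9, -9, -9]
LT       [-1, -9, 0]
POP      [-1, -9]
SUB      [8]
POP      []
LOAD 0   [-9]
PUSH -3  [-9, -3]
POP      [-9]

-9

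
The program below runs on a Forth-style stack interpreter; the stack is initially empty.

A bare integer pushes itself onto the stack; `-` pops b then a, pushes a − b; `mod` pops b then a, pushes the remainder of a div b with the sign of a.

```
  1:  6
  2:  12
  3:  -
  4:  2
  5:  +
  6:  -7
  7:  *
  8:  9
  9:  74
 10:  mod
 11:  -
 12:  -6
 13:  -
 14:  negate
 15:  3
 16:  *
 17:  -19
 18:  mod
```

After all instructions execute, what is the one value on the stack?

-18

6      : 6
12     : 6 12
-      : -6
2      : -6 2
+      : -4
-7     : -4 -7
*      : 28
9      : 28 9
74     : 28 9 74
mod    : 28 9
-      : 19
-6     : 19 -6
-      : 25
negate : -25
3      : -25 3
*      : -75
-19    : -75 -19
mod    : -18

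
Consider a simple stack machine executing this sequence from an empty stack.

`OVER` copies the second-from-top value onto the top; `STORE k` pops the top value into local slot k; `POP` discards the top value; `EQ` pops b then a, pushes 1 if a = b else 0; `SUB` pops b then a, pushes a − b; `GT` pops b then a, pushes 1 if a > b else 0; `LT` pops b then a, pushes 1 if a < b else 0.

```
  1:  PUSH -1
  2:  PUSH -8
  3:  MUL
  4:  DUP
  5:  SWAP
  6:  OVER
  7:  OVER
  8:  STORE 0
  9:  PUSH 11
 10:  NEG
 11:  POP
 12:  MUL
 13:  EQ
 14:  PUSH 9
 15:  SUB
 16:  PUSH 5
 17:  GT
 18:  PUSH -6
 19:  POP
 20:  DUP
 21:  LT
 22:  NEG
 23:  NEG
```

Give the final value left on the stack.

PUSH -1 : [-1]
PUSH -8 : [-1, -8]
MUL     : [8]
DUP     : [8, 8]
SWAP    : [8, 8]
OVER    : [8, 8, 8]
OVER    : [8, 8, 8, 8]
STORE 0 : [8, 8, 8]
PUSH 11 : [8, 8, 8, 11]
NEG     : [8, 8, 8, -11]
POP     : [8, 8, 8]
MUL     : [8, 64]
EQ      : [0]
PUSH 9  : [0, 9]
SUB     : [-9]
PUSH 5  : [-9, 5]
GT      : [0]
PUSH -6 : [0, -6]
POP     : [0]
DUP     : [0, 0]
LT      : [0]
NEG     : [0]
NEG     : [0]

0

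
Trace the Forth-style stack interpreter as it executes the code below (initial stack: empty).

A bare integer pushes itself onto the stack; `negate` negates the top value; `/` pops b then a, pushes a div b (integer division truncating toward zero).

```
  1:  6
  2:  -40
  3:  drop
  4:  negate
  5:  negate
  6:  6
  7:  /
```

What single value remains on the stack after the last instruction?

1

6       [6]
-40     [6, -40]
drop    [6]
negate  [-6]
negate  [6]
6       [6, 6]
/       [1]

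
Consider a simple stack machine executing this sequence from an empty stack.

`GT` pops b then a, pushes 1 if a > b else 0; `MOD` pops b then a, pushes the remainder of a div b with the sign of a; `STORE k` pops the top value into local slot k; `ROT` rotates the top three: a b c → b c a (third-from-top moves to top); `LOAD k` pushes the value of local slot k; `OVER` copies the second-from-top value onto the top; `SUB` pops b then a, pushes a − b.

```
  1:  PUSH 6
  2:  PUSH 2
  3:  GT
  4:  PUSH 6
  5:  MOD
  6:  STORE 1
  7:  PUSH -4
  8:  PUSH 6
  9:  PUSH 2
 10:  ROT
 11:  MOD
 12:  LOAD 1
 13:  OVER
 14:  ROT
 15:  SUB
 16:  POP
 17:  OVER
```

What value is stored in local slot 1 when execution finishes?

PUSH 6  : [6]
PUSH 2  : [6, 2]
GT      : [1]
PUSH 6  : [1, 6]
MOD     : [1]
STORE 1 : []
PUSH -4 : [-4]
PUSH 6  : [-4, 6]
PUSH 2  : [-4, 6, 2]
ROT     : [6, 2, -4]
MOD     : [6, 2]
LOAD 1  : [6, 2, 1]
OVER    : [6, 2, 1, 2]
ROT     : [6, 1, 2, 2]
SUB     : [6, 1, 0]
POP     : [6, 1]
OVER    : [6, 1, 6]

1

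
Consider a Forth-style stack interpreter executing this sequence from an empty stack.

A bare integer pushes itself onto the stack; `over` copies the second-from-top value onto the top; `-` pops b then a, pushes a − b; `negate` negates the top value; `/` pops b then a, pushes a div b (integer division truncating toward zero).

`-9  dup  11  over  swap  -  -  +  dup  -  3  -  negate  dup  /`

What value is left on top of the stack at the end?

-9     : [-9]
dup    : [-9, -9]
11     : [-9, -9, 11]
over   : [-9, -9, 11, -9]
swap   : [-9, -9, -9, 11]
-      : [-9, -9, -20]
-      : [-9, 11]
+      : [2]
dup    : [2, 2]
-      : [0]
3      : [0, 3]
-      : [-3]
negate : [3]
dup    : [3, 3]
/      : [1]

1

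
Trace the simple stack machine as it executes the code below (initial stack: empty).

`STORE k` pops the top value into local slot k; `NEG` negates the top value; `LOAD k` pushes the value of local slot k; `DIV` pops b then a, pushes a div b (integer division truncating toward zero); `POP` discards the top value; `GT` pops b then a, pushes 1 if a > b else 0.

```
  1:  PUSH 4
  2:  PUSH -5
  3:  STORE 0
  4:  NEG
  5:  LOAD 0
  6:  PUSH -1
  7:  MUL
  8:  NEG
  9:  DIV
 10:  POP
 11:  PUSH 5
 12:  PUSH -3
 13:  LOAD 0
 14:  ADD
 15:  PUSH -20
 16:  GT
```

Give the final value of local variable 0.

PUSH 4    4
PUSH -5   4 -5
STORE 0   4
NEG       -4
LOAD 0    -4 -5
PUSH -1   -4 -5 -1
MUL       -4 5
NEG       -4 -5
DIV       0
POP       (empty)
PUSH 5    5
PUSH -3   5 -3
LOAD 0    5 -3 -5
ADD       5 -8
PUSH -20  5 -8 -20
GT        5 1

-5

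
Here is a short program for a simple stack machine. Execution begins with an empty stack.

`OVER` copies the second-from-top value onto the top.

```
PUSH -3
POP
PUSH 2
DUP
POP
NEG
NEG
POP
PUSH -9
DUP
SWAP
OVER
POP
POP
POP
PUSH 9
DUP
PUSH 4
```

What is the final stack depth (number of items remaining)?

3

PUSH -3 → [-3]
POP     → []
PUSH 2  → [2]
DUP     → [2, 2]
POP     → [2]
NEG     → [-2]
NEG     → [2]
POP     → []
PUSH -9 → [-9]
DUP     → [-9, -9]
SWAP    → [-9, -9]
OVER    → [-9, -9, -9]
POP     → [-9, -9]
POP     → [-9]
POP     → []
PUSH 9  → [9]
DUP     → [9, 9]
PUSH 4  → [9, 9, 4]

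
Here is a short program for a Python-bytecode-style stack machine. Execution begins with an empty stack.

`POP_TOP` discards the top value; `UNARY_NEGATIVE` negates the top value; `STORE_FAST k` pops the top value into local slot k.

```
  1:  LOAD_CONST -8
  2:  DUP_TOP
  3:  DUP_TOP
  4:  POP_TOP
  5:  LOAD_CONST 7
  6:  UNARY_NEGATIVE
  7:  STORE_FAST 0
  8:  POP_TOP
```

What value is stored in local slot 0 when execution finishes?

-7

LOAD_CONST -8  → -8
DUP_TOP        → -8 -8
DUP_TOP        → -8 -8 -8
POP_TOP        → -8 -8
LOAD_CONST 7   → -8 -8 7
UNARY_NEGATIVE → -8 -8 -7
STORE_FAST 0   → -8 -8
POP_TOP        → -8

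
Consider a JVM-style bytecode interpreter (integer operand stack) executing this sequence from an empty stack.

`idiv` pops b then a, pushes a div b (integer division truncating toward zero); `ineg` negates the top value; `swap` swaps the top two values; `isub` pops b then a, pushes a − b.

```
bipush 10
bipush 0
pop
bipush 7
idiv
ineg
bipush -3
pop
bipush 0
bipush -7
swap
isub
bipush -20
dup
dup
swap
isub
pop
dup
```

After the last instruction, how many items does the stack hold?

bipush 10  -> 10
bipush 0   -> 10 0
pop        -> 10
bipush 7   -> 10 7
idiv       -> 1
ineg       -> -1
bipush -3  -> -1 -3
pop        -> -1
bipush 0   -> -1 0
bipush -7  -> -1 0 -7
swap       -> -1 -7 0
isub       -> -1 -7
bipush -20 -> -1 -7 -20
dup        -> -1 -7 -20 -20
dup        -> -1 -7 -20 -20 -20
swap       -> -1 -7 -20 -20 -20
isub       -> -1 -7 -20 0
pop        -> -1 -7 -20
dup        -> -1 -7 -20 -20

4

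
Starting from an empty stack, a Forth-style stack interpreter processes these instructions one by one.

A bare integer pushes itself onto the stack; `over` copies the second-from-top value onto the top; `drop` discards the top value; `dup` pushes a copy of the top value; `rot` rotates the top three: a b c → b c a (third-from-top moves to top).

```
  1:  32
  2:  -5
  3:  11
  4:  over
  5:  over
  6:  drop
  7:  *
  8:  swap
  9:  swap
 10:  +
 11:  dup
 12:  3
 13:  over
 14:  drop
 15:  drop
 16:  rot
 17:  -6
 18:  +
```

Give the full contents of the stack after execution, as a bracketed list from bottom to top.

32   → 32
-5   → 32 -5
11   → 32 -5 11
over → 32 -5 11 -5
over → 32 -5 11 -5 11
drop → 32 -5 11 -5
*    → 32 -5 -55
swap → 32 -55 -5
swap → 32 -5 -55
+    → 32 -60
dup  → 32 -60 -60
3    → 32 -60 -60 3
over → 32 -60 -60 3 -60
drop → 32 -60 -60 3
drop → 32 -60 -60
rot  → -60 -60 32
-6   → -60 -60 32 -6
+    → -60 -60 26

[-60, -60, 26]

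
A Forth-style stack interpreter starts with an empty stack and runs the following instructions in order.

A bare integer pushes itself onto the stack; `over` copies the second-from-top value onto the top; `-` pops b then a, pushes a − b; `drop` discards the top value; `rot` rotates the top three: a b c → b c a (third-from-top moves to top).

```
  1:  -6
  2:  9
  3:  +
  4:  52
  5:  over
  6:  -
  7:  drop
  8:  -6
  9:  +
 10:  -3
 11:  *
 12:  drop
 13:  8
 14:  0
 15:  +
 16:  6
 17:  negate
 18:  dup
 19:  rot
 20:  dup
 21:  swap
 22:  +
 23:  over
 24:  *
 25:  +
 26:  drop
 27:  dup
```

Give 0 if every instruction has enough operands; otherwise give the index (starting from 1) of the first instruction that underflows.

0

-6     : [-6]
9      : [-6, 9]
+      : [3]
52     : [3, 52]
over   : [3, 52, 3]
-      : [3, 49]
drop   : [3]
-6     : [3, -6]
+      : [-3]
-3     : [-3, -3]
*      : [9]
drop   : []
8      : [8]
0      : [8, 0]
+      : [8]
6      : [8, 6]
negate : [8, -6]
dup    : [8, -6, -6]
rot    : [-6, -6, 8]
dup    : [-6, -6, 8, 8]
swap   : [-6, -6, 8, 8]
+      : [-6, -6, 16]
over   : [-6, -6, 16, -6]
*      : [-6, -6, -96]
+      : [-6, -102]
drop   : [-6]
dup    : [-6, -6]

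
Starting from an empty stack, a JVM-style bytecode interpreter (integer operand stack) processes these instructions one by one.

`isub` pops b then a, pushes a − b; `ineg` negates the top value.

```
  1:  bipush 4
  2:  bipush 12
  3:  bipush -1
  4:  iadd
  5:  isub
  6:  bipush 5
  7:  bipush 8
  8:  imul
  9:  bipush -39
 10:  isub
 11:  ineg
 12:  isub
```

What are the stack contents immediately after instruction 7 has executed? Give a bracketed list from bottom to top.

bipush 4  : [4]
bipush 12 : [4, 12]
bipush -1 : [4, 12, -1]
iadd      : [4, 11]
isub      : [-7]
bipush 5  : [-7, 5]
bipush 8  : [-7, 5, 8]

[-7, 5, 8]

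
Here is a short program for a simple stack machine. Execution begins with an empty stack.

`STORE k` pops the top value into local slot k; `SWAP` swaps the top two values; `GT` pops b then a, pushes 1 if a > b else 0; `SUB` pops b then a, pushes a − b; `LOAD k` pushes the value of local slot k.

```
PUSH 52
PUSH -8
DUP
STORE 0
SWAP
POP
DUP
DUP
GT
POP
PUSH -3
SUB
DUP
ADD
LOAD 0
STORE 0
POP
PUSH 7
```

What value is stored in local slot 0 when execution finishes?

PUSH 52  [52]
PUSH -8  [52, -8]
DUP      [52, -8, -8]
STORE 0  [52, -8]
SWAP     [-8, 52]
POP      [-8]
DUP      [-8, -8]
DUP      [-8, -8, -8]
GT       [-8, 0]
POP      [-8]
PUSH -3  [-8, -3]
SUB      [-5]
DUP      [-5, -5]
ADD      [-10]
LOAD 0   [-10, -8]
STORE 0  [-10]
POP      []
PUSH 7   [7]

-8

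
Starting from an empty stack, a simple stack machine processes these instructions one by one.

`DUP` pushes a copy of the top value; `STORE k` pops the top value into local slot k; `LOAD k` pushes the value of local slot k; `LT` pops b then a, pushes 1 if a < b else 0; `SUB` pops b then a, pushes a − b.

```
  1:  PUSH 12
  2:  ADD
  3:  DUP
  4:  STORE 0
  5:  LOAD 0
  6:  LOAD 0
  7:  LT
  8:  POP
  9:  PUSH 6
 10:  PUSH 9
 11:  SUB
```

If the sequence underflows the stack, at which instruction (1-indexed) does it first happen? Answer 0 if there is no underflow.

2

PUSH 12  [12]
ADD  — needs 2 operands, stack has 1 → underflow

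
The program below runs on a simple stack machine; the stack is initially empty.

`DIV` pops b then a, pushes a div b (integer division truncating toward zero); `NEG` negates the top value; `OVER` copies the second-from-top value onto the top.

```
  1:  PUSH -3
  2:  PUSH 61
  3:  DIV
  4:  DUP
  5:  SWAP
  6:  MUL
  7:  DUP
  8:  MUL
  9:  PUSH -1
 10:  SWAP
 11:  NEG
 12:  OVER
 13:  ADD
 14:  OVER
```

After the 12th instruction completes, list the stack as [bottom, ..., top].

[-1, 0, -1]

PUSH -3  [-3]
PUSH 61  [-3, 61]
DIV      [0]
DUP      [0, 0]
SWAP     [0, 0]
MUL      [0]
DUP      [0, 0]
MUL      [0]
PUSH -1  [0, -1]
SWAP     [-1, 0]
NEG      [-1, 0]
OVER     [-1, 0, -1]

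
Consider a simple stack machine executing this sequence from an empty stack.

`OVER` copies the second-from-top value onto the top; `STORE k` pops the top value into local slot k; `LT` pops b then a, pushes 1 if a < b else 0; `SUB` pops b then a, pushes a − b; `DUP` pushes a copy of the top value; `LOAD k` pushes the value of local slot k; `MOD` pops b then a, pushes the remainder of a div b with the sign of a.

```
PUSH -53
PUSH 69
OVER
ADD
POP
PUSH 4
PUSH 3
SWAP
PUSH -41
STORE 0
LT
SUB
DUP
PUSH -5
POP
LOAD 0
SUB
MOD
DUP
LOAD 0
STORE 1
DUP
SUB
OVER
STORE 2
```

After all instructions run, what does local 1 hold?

PUSH -53 : -53
PUSH 69  : -53 69
OVER     : -53 69 -53
ADD      : -53 16
POP      : -53
PUSH 4   : -53 4
PUSH 3   : -53 4 3
SWAP     : -53 3 4
PUSH -41 : -53 3 4 -41
STORE 0  : -53 3 4
LT       : -53 1
SUB      : -54
DUP      : -54 -54
PUSH -5  : -54 -54 -5
POP      : -54 -54
LOAD 0   : -54 -54 -41
SUB      : -54 -13
MOD      : -2
DUP      : -2 -2
LOAD 0   : -2 -2 -41
STORE 1  : -2 -2
DUP      : -2 -2 -2
SUB      : -2 0
OVER     : -2 0 -2
STORE 2  : -2 0

-41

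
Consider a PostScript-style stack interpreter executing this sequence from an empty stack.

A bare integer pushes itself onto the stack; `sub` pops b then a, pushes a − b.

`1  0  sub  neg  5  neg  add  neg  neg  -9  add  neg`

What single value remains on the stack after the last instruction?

15

1   -> [1]
0   -> [1, 0]
sub -> [1]
neg -> [-1]
5   -> [-1, 5]
neg -> [-1, -5]
add -> [-6]
neg -> [6]
neg -> [-6]
-9  -> [-6, -9]
add -> [-15]
neg -> [15]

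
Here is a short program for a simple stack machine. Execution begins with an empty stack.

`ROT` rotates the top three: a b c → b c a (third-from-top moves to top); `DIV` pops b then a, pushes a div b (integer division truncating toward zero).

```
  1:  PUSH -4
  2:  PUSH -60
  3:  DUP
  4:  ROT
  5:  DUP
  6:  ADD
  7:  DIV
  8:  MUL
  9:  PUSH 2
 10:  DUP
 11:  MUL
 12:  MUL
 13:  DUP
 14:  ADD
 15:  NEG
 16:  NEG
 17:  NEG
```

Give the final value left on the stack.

PUSH -4   [-4]
PUSH -60  [-4, -60]
DUP       [-4, -60, -60]
ROT       [-60, -60, -4]
DUP       [-60, -60, -4, -4]
ADD       [-60, -60, -8]
DIV       [-60, 7]
MUL       [-420]
PUSH 2    [-420, 2]
DUP       [-420, 2, 2]
MUL       [-420, 4]
MUL       [-1680]
DUP       [-1680, -1680]
ADD       [-3360]
NEG       [3360]
NEG       [-3360]
NEG       [3360]

3360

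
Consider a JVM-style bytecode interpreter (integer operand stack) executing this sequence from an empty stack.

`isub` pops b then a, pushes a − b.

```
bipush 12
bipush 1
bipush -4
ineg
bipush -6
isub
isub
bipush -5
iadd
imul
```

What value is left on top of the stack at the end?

-168

bipush 12 → [12]
bipush 1  → [12, 1]
bipush -4 → [12, 1, -4]
ineg      → [12, 1, 4]
bipush -6 → [12, 1, 4, -6]
isub      → [12, 1, 10]
isub      → [12, -9]
bipush -5 → [12, -9, -5]
iadd      → [12, -14]
imul      → [-168]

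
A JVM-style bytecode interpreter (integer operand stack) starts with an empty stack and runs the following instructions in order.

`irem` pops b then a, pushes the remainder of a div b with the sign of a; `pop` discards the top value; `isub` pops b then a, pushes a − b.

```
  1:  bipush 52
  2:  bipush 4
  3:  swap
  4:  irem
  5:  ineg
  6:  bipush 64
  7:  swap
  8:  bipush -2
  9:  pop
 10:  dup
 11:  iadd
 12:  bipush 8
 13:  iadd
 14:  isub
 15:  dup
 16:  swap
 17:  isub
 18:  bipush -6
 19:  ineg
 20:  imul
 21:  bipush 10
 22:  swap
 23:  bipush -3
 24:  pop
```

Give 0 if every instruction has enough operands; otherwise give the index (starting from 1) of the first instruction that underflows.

bipush 52 : [52]
bipush 4  : [52, 4]
swap      : [4, 52]
irem      : [4]
ineg      : [-4]
bipush 64 : [-4, 64]
swap      : [64, -4]
bipush -2 : [64, -4, -2]
pop       : [64, -4]
dup       : [64, -4, -4]
iadd      : [64, -8]
bipush 8  : [64, -8, 8]
iadd      : [64, 0]
isub      : [64]
dup       : [64, 64]
swap      : [64, 64]
isub      : [0]
bipush -6 : [0, -6]
ineg      : [0, 6]
imul      : [0]
bipush 10 : [0, 10]
swap      : [10, 0]
bipush -3 : [10, 0, -3]
pop       : [10, 0]

0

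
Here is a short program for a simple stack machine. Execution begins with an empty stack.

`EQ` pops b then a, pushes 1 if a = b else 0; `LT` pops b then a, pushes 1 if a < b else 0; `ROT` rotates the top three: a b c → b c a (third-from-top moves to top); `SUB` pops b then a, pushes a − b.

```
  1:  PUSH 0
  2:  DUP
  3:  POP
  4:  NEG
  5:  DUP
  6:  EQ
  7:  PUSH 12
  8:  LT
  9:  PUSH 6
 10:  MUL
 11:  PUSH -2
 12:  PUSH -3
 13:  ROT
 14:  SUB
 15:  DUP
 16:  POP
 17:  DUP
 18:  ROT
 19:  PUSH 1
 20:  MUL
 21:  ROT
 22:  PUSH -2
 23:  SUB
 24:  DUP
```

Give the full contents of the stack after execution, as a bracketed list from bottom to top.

[-9, -2, -7, -7]

PUSH 0  → [0]
DUP     → [0, 0]
POP     → [0]
NEG     → [0]
DUP     → [0, 0]
EQ      → [1]
PUSH 12 → [1, 12]
LT      → [1]
PUSH 6  → [1, 6]
MUL     → [6]
PUSH -2 → [6, -2]
PUSH -3 → [6, -2, -3]
ROT     → [-2, -3, 6]
SUB     → [-2, -9]
DUP     → [-2, -9, -9]
POP     → [-2, -9]
DUP     → [-2, -9, -9]
ROT     → [-9, -9, -2]
PUSH 1  → [-9, -9, -2, 1]
MUL     → [-9, -9, -2]
ROT     → [-9, -2, -9]
PUSH -2 → [-9, -2, -9, -2]
SUB     → [-9, -2, -7]
DUP     → [-9, -2, -7, -7]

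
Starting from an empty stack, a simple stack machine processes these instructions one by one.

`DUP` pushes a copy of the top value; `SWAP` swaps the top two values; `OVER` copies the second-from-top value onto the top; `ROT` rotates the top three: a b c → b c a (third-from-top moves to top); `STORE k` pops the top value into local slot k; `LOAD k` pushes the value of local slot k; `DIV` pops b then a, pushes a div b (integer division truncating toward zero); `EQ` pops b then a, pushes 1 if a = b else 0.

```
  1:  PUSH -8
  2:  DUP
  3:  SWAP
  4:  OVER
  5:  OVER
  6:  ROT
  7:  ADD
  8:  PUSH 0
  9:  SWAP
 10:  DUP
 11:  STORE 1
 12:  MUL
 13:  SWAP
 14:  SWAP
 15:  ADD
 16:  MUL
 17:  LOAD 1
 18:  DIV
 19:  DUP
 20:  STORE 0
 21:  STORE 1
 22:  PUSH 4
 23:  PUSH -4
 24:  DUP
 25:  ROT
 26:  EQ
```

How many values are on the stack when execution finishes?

2

PUSH -8 -> -8
DUP     -> -8 -8
SWAP    -> -8 -8
OVER    -> -8 -8 -8
OVER    -> -8 -8 -8 -8
ROT     -> -8 -8 -8 -8
ADD     -> -8 -8 -16
PUSH 0  -> -8 -8 -16 0
SWAP    -> -8 -8 0 -16
DUP     -> -8 -8 0 -16 -16
STORE 1 -> -8 -8 0 -16
MUL     -> -8 -8 0
SWAP    -> -8 0 -8
SWAP    -> -8 -8 0
ADD     -> -8 -8
MUL     -> 64
LOAD 1  -> 64 -16
DIV     -> -4
DUP     -> -4 -4
STORE 0 -> -4
STORE 1 -> (empty)
PUSH 4  -> 4
PUSH -4 -> 4 -4
DUP     -> 4 -4 -4
ROT     -> -4 -4 4
EQ      -> -4 0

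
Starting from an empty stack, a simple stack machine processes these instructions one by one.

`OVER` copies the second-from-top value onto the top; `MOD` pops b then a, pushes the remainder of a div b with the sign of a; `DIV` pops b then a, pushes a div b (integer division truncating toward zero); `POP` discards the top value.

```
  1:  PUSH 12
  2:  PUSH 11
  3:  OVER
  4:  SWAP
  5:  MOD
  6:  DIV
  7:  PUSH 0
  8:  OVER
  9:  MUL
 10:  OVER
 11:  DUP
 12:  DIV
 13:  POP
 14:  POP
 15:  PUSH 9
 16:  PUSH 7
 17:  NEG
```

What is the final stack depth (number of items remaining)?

PUSH 12 -> [12]
PUSH 11 -> [12, 11]
OVER    -> [12, 11, 12]
SWAP    -> [12, 12, 11]
MOD     -> [12, 1]
DIV     -> [12]
PUSH 0  -> [12, 0]
OVER    -> [12, 0, 12]
MUL     -> [12, 0]
OVER    -> [12, 0, 12]
DUP     -> [12, 0, 12, 12]
DIV     -> [12, 0, 1]
POP     -> [12, 0]
POP     -> [12]
PUSH 9  -> [12, 9]
PUSH 7  -> [12, 9, 7]
NEG     -> [12, 9, -7]

3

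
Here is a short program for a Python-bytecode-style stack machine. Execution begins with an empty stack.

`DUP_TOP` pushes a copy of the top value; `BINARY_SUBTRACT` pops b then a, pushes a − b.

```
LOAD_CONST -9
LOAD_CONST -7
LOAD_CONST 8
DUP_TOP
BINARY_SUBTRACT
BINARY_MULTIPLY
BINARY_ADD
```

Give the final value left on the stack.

-9

LOAD_CONST -9   : [-9]
LOAD_CONST -7   : [-9, -7]
LOAD_CONST 8    : [-9, -7, 8]
DUP_TOP         : [-9, -7, 8, 8]
BINARY_SUBTRACT : [-9, -7, 0]
BINARY_MULTIPLY : [-9, 0]
BINARY_ADD      : [-9]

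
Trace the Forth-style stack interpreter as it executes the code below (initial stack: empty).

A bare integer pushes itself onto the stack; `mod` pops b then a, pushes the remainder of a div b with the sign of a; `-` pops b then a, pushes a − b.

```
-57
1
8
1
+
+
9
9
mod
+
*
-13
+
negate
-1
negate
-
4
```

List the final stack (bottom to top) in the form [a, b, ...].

-57     -57
1       -57 1
8       -57 1 8
1       -57 1 8 1
+       -57 1 9
+       -57 10
9       -57 10 9
9       -57 10 9 9
mod     -57 10 0
+       -57 10
*       -570
-13     -570 -13
+       -583
negate  583
-1      583 -1
negate  583 1
-       582
4       582 4

[582, 4]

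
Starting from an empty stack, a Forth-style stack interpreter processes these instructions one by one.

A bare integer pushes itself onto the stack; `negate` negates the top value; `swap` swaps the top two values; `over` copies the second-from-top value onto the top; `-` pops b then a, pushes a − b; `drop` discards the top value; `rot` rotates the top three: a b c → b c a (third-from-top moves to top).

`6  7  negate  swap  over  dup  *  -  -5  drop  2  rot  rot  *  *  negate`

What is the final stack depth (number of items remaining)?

1

6       6
7       6 7
negate  6 -7
swap    -7 6
over    -7 6 -7
dup     -7 6 -7 -7
*       -7 6 49
-       -7 -43
-5      -7 -43 -5
drop    -7 -43
2       -7 -43 2
rot     -43 2 -7
rot     2 -7 -43
*       2 301
*       602
negate  -602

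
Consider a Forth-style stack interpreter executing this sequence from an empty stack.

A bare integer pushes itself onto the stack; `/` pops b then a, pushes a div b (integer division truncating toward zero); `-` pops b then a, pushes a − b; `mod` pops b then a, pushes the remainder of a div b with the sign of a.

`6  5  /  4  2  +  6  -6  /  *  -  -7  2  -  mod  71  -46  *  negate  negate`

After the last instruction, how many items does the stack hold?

2

6      -> [6]
5      -> [6, 5]
/      -> [1]
4      -> [1, 4]
2      -> [1, 4, 2]
+      -> [1, 6]
6      -> [1, 6, 6]
-6     -> [1, 6, 6, -6]
/      -> [1, 6, -1]
*      -> [1, -6]
-      -> [7]
-7     -> [7, -7]
2      -> [7, -7, 2]
-      -> [7, -9]
mod    -> [7]
71     -> [7, 71]
-46    -> [7, 71, -46]
*      -> [7, -3266]
negate -> [7, 3266]
negate -> [7, -3266]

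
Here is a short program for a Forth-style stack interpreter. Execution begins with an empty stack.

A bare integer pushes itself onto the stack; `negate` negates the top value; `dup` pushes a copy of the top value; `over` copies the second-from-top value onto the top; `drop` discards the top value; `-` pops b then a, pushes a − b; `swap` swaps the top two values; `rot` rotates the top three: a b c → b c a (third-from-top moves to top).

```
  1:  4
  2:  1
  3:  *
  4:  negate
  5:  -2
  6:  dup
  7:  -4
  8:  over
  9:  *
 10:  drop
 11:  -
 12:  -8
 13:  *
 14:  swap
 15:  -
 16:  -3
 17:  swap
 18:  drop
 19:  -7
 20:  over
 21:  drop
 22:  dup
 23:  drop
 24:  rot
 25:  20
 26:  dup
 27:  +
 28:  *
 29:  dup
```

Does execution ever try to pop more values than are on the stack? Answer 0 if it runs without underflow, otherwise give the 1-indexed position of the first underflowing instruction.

24

4      : 4
1      : 4 1
*      : 4
negate : -4
-2     : -4 -2
dup    : -4 -2 -2
-4     : -4 -2 -2 -4
over   : -4 -2 -2 -4 -2
*      : -4 -2 -2 8
drop   : -4 -2 -2
-      : -4 0
-8     : -4 0 -8
*      : -4 0
swap   : 0 -4
-      : 4
-3     : 4 -3
swap   : -3 4
drop   : -3
-7     : -3 -7
over   : -3 -7 -3
drop   : -3 -7
dup    : -3 -7 -7
drop   : -3 -7
rot  — needs 3 operands, stack has 2 → underflow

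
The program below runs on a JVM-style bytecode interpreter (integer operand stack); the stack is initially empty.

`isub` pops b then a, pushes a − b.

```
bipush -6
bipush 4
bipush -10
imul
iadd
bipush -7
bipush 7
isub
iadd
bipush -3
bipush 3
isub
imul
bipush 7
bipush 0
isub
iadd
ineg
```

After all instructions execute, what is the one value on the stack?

bipush -6  : -6
bipush 4   : -6 4
bipush -10 : -6 4 -10
imul       : -6 -40
iadd       : -46
bipush -7  : -46 -7
bipush 7   : -46 -7 7
isub       : -46 -14
iadd       : -60
bipush -3  : -60 -3
bipush 3   : -60 -3 3
isub       : -60 -6
imul       : 360
bipush 7   : 360 7
bipush 0   : 360 7 0
isub       : 360 7
iadd       : 367
ineg       : -367

-367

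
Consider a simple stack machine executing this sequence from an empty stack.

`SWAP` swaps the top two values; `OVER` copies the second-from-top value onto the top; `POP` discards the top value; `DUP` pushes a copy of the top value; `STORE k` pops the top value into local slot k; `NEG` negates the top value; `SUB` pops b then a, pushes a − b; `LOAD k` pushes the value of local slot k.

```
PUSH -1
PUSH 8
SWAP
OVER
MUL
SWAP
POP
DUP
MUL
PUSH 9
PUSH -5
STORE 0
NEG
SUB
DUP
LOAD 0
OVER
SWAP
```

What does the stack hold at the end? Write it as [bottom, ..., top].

PUSH -1 → -1
PUSH 8  → -1 8
SWAP    → 8 -1
OVER    → 8 -1 8
MUL     → 8 -8
SWAP    → -8 8
POP     → -8
DUP     → -8 -8
MUL     → 64
PUSH 9  → 64 9
PUSH -5 → 64 9 -5
STORE 0 → 64 9
NEG     → 64 -9
SUB     → 73
DUP     → 73 73
LOAD 0  → 73 73 -5
OVER    → 73 73 -5 73
SWAP    → 73 73 73 -5

[73, 73, 73, -5]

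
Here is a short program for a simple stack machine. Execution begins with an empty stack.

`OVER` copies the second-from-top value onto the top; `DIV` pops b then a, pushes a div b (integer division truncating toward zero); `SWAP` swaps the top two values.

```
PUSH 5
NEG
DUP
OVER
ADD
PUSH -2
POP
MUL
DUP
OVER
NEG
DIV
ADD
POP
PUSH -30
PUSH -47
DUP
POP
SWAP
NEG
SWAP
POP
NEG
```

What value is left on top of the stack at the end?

PUSH 5    [5]
NEG       [-5]
DUP       [-5, -5]
OVER      [-5, -5, -5]
ADD       [-5, -10]
PUSH -2   [-5, -10, -2]
POP       [-5, -10]
MUL       [50]
DUP       [50, 50]
OVER      [50, 50, 50]
NEG       [50, 50, -50]
DIV       [50, -1]
ADD       [49]
POP       []
PUSH -30  [-30]
PUSH -47  [-30, -47]
DUP       [-30, -47, -47]
POP       [-30, -47]
SWAP      [-47, -30]
NEG       [-47, 30]
SWAP      [30, -47]
POP       [30]
NEG       [-30]

-30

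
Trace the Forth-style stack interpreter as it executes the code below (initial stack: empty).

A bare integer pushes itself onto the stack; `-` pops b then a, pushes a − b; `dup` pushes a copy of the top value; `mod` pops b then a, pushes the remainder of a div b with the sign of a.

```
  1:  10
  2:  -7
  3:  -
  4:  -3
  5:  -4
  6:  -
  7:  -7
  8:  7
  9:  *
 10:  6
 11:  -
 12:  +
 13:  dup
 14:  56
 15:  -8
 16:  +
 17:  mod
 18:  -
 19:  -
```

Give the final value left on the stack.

10  : 10
-7  : 10 -7
-   : 17
-3  : 17 -3
-4  : 17 -3 -4
-   : 17 1
-7  : 17 1 -7
7   : 17 1 -7 7
*   : 17 1 -49
6   : 17 1 -49 6
-   : 17 1 -55
+   : 17 -54
dup : 17 -54 -54
56  : 17 -54 -54 56
-8  : 17 -54 -54 56 -8
+   : 17 -54 -54 48
mod : 17 -54 -6
-   : 17 -48
-   : 65

65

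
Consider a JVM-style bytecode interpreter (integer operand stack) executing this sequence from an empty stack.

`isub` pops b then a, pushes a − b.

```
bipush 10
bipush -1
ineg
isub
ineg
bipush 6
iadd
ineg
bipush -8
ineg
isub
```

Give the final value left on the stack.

bipush 10 -> [10]
bipush -1 -> [10, -1]
ineg      -> [10, 1]
isub      -> [9]
ineg      -> [-9]
bipush 6  -> [-9, 6]
iadd      -> [-3]
ineg      -> [3]
bipush -8 -> [3, -8]
ineg      -> [3, 8]
isub      -> [-5]

-5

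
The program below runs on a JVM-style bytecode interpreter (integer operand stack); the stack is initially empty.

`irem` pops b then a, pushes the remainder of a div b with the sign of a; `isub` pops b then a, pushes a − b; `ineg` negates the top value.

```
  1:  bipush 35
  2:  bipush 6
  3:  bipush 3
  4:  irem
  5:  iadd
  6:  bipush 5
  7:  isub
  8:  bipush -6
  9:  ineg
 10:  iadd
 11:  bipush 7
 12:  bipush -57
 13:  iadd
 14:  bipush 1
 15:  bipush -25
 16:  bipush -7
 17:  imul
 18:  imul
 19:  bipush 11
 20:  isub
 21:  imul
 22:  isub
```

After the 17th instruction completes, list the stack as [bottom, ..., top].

bipush 35   35
bipush 6    35 6
bipush 3    35 6 3
irem        35 0
iadd        35
bipush 5    35 5
isub        30
bipush -6   30 -6
ineg        30 6
iadd        36
bipush 7    36 7
bipush -57  36 7 -57
iadd        36 -50
bipush 1    36 -50 1
bipush -25  36 -50 1 -25
bipush -7   36 -50 1 -25 -7
imul        36 -50 1 175

[36, -50, 1, 175]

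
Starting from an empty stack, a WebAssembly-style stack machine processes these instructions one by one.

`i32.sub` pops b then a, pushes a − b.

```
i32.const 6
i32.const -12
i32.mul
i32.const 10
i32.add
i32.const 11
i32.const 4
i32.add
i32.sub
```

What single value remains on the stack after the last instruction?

i32.const 6    6
i32.const -12  6 -12
i32.mul        -72
i32.const 10   -72 10
i32.add        -62
i32.const 11   -62 11
i32.const 4    -62 11 4
i32.add        -62 15
i32.sub        -77

-77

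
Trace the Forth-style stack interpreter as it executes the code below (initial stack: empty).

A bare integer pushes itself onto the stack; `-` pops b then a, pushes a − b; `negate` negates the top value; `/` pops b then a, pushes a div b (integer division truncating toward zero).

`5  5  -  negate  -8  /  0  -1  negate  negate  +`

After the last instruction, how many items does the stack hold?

5       5
5       5 5
-       0
negate  0
-8      0 -8
/       0
0       0 0
-1      0 0 -1
negate  0 0 1
negate  0 0 -1
+       0 -1

2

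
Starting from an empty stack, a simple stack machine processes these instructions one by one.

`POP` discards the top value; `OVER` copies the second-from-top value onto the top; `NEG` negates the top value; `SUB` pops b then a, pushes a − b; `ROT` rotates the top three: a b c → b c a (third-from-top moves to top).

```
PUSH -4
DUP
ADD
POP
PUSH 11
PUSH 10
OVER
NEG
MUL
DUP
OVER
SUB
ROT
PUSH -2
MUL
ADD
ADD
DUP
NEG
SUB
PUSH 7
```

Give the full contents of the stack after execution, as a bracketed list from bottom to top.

PUSH -4 -> [-4]
DUP     -> [-4, -4]
ADD     -> [-8]
POP     -> []
PUSH 11 -> [11]
PUSH 10 -> [11, 10]
OVER    -> [11, 10, 11]
NEG     -> [11, 10, -11]
MUL     -> [11, -110]
DUP     -> [11, -110, -110]
OVER    -> [11, -110, -110, -110]
SUB     -> [11, -110, 0]
ROT     -> [-110, 0, 11]
PUSH -2 -> [-110, 0, 11, -2]
MUL     -> [-110, 0, -22]
ADD     -> [-110, -22]
ADD     -> [-132]
DUP     -> [-132, -132]
NEG     -> [-132, 132]
SUB     -> [-264]
PUSH 7  -> [-264, 7]

[-264, 7]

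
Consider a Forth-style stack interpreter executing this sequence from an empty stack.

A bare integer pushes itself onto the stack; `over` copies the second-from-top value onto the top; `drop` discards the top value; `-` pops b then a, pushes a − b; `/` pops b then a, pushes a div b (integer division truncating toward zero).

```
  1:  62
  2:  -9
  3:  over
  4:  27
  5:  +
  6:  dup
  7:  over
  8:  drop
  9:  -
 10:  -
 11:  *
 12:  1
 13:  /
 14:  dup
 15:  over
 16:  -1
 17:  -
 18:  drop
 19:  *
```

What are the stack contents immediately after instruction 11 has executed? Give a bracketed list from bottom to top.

62   → [62]
-9   → [62, -9]
over → [62, -9, 62]
27   → [62, -9, 62, 27]
+    → [62, -9, 89]
dup  → [62, -9, 89, 89]
over → [62, -9, 89, 89, 89]
drop → [62, -9, 89, 89]
-    → [62, -9, 0]
-    → [62, -9]
*    → [-558]

[-558]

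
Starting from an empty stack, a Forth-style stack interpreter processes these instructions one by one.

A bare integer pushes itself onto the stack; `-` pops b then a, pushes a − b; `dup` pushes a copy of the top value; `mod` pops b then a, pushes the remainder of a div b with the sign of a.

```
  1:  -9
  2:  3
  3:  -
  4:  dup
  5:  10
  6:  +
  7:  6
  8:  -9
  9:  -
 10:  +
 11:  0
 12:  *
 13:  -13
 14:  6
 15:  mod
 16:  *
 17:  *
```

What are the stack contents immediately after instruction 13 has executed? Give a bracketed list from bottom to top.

[-12, 0, -13]

-9  -> [-9]
3   -> [-9, 3]
-   -> [-12]
dup -> [-12, -12]
10  -> [-12, -12, 10]
+   -> [-12, -2]
6   -> [-12, -2, 6]
-9  -> [-12, -2, 6, -9]
-   -> [-12, -2, 15]
+   -> [-12, 13]
0   -> [-12, 13, 0]
*   -> [-12, 0]
-13 -> [-12, 0, -13]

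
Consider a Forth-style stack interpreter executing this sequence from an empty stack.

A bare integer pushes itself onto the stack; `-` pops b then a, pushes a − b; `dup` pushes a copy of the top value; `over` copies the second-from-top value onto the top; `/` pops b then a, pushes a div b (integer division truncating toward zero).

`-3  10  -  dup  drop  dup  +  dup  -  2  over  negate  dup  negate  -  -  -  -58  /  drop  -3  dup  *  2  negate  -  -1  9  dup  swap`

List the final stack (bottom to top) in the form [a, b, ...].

[11, -1, 9, 9]

-3      [-3]
10      [-3, 10]
-       [-13]
dup     [-13, -13]
drop    [-13]
dup     [-13, -13]
+       [-26]
dup     [-26, -26]
-       [0]
2       [0, 2]
over    [0, 2, 0]
negate  [0, 2, 0]
dup     [0, 2, 0, 0]
negate  [0, 2, 0, 0]
-       [0, 2, 0]
-       [0, 2]
-       [-2]
-58     [-2, -58]
/       [0]
drop    []
-3      [-3]
dup     [-3, -3]
*       [9]
2       [9, 2]
negate  [9, -2]
-       [11]
-1      [11, -1]
9       [11, -1, 9]
dup     [11, -1, 9, 9]
swap    [11, -1, 9, 9]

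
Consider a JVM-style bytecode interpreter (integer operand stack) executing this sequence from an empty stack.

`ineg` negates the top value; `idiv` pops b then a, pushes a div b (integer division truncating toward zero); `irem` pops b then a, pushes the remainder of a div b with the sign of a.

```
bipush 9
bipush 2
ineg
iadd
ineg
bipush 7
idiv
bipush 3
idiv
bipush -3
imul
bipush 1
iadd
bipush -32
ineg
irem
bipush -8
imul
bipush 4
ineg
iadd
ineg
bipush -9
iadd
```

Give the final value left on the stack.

bipush 9   : 9
bipush 2   : 9 2
ineg       : 9 -2
iadd       : 7
ineg       : -7
bipush 7   : -7 7
idiv       : -1
bipush 3   : -1 3
idiv       : 0
bipush -3  : 0 -3
imul       : 0
bipush 1   : 0 1
iadd       : 1
bipush -32 : 1 -32
ineg       : 1 32
irem       : 1
bipush -8  : 1 -8
imul       : -8
bipush 4   : -8 4
ineg       : -8 -4
iadd       : -12
ineg       : 12
bipush -9  : 12 -9
iadd       : 3

3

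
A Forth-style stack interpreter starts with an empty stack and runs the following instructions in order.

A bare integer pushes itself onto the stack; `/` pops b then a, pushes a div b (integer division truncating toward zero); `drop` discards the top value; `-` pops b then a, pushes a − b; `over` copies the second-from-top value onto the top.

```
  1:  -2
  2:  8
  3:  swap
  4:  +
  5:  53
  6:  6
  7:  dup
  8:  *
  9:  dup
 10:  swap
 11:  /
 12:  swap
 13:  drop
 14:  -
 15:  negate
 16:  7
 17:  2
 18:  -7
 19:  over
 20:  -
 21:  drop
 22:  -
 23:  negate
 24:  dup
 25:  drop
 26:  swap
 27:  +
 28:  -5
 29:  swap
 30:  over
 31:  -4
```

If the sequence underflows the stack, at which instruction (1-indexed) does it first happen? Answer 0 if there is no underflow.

-2     → [-2]
8      → [-2, 8]
swap   → [8, -2]
+      → [6]
53     → [6, 53]
6      → [6, 53, 6]
dup    → [6, 53, 6, 6]
*      → [6, 53, 36]
dup    → [6, 53, 36, 36]
swap   → [6, 53, 36, 36]
/      → [6, 53, 1]
swap   → [6, 1, 53]
drop   → [6, 1]
-      → [5]
negate → [-5]
7      → [-5, 7]
2      → [-5, 7, 2]
-7     → [-5, 7, 2, -7]
over   → [-5, 7, 2, -7, 2]
-      → [-5, 7, 2, -9]
drop   → [-5, 7, 2]
-      → [-5, 5]
negate → [-5, -5]
dup    → [-5, -5, -5]
drop   → [-5, -5]
swap   → [-5, -5]
+      → [-10]
-5     → [-10, -5]
swap   → [-5, -10]
over   → [-5, -10, -5]
-4     → [-5, -10, -5, -4]

0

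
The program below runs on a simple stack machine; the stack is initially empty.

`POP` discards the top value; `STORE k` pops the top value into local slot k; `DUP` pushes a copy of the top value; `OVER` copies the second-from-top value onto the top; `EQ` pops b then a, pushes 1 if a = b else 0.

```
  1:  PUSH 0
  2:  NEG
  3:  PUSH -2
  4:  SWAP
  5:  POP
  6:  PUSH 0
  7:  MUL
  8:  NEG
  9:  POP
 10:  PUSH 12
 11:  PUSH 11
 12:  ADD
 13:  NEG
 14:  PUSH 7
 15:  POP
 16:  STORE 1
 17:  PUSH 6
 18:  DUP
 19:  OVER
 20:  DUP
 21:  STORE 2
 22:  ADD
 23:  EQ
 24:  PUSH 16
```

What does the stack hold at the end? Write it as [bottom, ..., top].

[0, 16]

PUSH 0   0
NEG      0
PUSH -2  0 -2
SWAP     -2 0
POP      -2
PUSH 0   -2 0
MUL      0
NEG      0
POP      (empty)
PUSH 12  12
PUSH 11  12 11
ADD      23
NEG      -23
PUSH 7   -23 7
POP      -23
STORE 1  (empty)
PUSH 6   6
DUP      6 6
OVER     6 6 6
DUP      6 6 6 6
STORE 2  6 6 6
ADD      6 12
EQ       0
PUSH 16  0 16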